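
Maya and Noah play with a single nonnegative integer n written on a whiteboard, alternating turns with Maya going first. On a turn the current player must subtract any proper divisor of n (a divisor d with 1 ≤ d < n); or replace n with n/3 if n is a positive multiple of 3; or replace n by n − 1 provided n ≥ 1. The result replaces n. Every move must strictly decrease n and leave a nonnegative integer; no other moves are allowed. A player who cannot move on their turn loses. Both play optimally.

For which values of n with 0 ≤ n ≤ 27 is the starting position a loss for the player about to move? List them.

0, 2, 5, 7, 9, 11, 13, 16, 19, 23, 25

Positions with no move are L. A position that does have a move is losing for the player to move precisely when every available move leads to a winning position for the opponent. Fill in the labels:
n=0: no move → L
n=1: can move to 0, which is L ⇒ W
n=2: the only move is to 1(W), a W ⇒ L
n=3: can move to 2, which is L ⇒ W
n=4: can move to 2, which is L ⇒ W
n=5: the only move is to 4(W), a W ⇒ L
n=6: can move to 2, which is L ⇒ W
n=7: the only move is to 6(W), a W ⇒ L
n=8: can move to 7, which is L ⇒ W
n=9: moves to 3(W), 6(W), 8(W); every one is W ⇒ L
n=10: can move to 5, which is L ⇒ W
n=11: the only move is to 10(W), a W ⇒ L
n=12: can move to 9, which is L ⇒ W
n=13: the only move is to 12(W), a W ⇒ L
n=14: can move to 7, which is L ⇒ W
n=15: can move to 5, which is L ⇒ W
n=16: moves to 8(W), 12(W), 14(W), 15(W); every one is W ⇒ L
n=17: can move to 16, which is L ⇒ W
n=18: can move to 9, which is L ⇒ W
n=19: the only move is to 18(W), a W ⇒ L
n=20: can move to 16, which is L ⇒ W
n=21: can move to 7, which is L ⇒ W
n=22: can move to 11, which is L ⇒ W
n=23: the only move is to 22(W), a W ⇒ L
n=24: can move to 16, which is L ⇒ W
n=25: moves to 20(W), 24(W); every one is W ⇒ L
n=26: can move to 13, which is L ⇒ W
n=27: can move to 9, which is L ⇒ W
The losing starting values of n are exactly the entries labelled L in this table (11 of them).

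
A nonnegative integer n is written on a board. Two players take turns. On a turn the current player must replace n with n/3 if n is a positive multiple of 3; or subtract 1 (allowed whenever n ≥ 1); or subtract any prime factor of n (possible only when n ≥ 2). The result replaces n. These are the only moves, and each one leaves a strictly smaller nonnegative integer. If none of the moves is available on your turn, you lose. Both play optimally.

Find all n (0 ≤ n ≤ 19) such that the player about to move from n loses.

0, 4, 8, 14, 18

Work bottom-up. With no move the player to move loses. Otherwise the position is W if at least one move leads to an L position for the opponent, and L if every move leads to a W.
n=0: no move → L
n=1: →0(L), so W
n=2: →0(L), so W
n=3: →0(L), so W
n=4: →2(W), 3(W) — all W, so L
n=5: →0(L), so W
n=6: →4(L), so W
n=7: →0(L), so W
n=8: →6(W), 7(W) — all W, so L
n=9: →8(L), so W
n=10: →8(L), so W
n=11: →0(L), so W
n=12: →4(L), so W
n=13: →0(L), so W
n=14: →7(W), 12(W), 13(W) — all W, so L
n=15: →14(L), so W
n=16: →14(L), so W
n=17: →0(L), so W
n=18: →6(W), 15(W), 16(W), 17(W) — all W, so L
n=19: →0(L), so W
Reading off the rows marked L gives the requested list; there are 5 such values of n.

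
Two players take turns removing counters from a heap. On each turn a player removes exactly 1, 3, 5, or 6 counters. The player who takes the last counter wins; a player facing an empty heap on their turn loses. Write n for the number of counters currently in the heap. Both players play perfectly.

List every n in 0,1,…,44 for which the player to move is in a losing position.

Label each position W (a win for the player to move) or L (a loss). A position with no legal move is L; any other position is W exactly when some move reaches an L, and L when every move reaches a W.
n=0: no move → L
n=1: can move to 0, which is L ⇒ W
n=2: the only move is to 1(W), a W ⇒ L
n=3: can move to 2, which is L ⇒ W
n=4: moves to 3(W), 1(W); every one is W ⇒ L
n=5: can move to 4, which is L ⇒ W
n=6: can move to 0, which is L ⇒ W
n=7: can move to 4, which is L ⇒ W
n=8: can move to 2, which is L ⇒ W
n=9: can move to 4, which is L ⇒ W
n=10: can move to 4, which is L ⇒ W
n=11: moves to 10(W), 8(W), 6(W), 5(W); every one is W ⇒ L
n=12: can move to 11, which is L ⇒ W
n=13: moves to 12(W), 10(W), 8(W), 7(W); every one is W ⇒ L
n=14: can move to 13, which is L ⇒ W
n=15: moves to 14(W), 12(W), 10(W), 9(W); every one is W ⇒ L
n=16: can move to 15, which is L ⇒ W
n=17: can move to 11, which is L ⇒ W
n=18: can move to 15, which is L ⇒ W
n=19: can move to 13, which is L ⇒ W
n=20: can move to 15, which is L ⇒ W
n=21: can move to 15, which is L ⇒ W
n=22: moves to 21(W), 19(W), 17(W), 16(W); every one is W ⇒ L
n=23: can move to 22, which is L ⇒ W
n=24: moves to 23(W), 21(W), 19(W), 18(W); every one is W ⇒ L
n=25: can move to 24, which is L ⇒ W
n=26: moves to 25(W), 23(W), 21(W), 20(W); every one is W ⇒ L
n=27: can move to 26, which is L ⇒ W
n=28: can move to 22, which is L ⇒ W
n=29: can move to 26, which is L ⇒ W
n=30: can move to 24, which is L ⇒ W
n=31: can move to 26, which is L ⇒ W
n=32: can move to 26, which is L ⇒ W
n=33: moves to 32(W), 30(W), 28(W), 27(W); every one is W ⇒ L
n=34: can move to 33, which is L ⇒ W
n=35: moves to 34(W), 32(W), 30(W), 29(W); every one is W ⇒ L
n=36: can move to 35, which is L ⇒ W
n=37: moves to 36(W), 34(W), 32(W), 31(W); every one is W ⇒ L
n=38: can move to 37, which is L ⇒ W
n=39: can move to 33, which is L ⇒ W
n=40: can move to 37, which is L ⇒ W
n=41: can move to 35, which is L ⇒ W
n=42: can move to 37, which is L ⇒ W
n=43: can move to 37, which is L ⇒ W
n=44: moves to 43(W), 41(W), 39(W), 38(W); every one is W ⇒ L
The losing starting values of n are exactly the entries labelled L in this table (13 of them).

0, 2, 4, 11, 13, 15, 22, 24, 26, 33, 35, 37, 44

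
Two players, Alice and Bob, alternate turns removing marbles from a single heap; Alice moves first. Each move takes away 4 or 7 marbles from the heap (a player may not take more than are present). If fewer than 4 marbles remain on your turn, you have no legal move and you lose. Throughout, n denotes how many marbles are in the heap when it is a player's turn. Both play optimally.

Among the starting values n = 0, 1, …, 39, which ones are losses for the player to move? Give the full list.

Compute win/loss labels from the base case upward. A position with no move is L. Any other position is W if it can reach an L in one move, else L.
n=0: no move → L
n=1: no move → L
n=2: no move → L
n=3: no move → L
n=4: can move to 0, which is L ⇒ W
n=5: can move to 1, which is L ⇒ W
n=6: can move to 2, which is L ⇒ W
n=7: can move to 3, which is L ⇒ W
n=8: can move to 1, which is L ⇒ W
n=9: can move to 2, which is L ⇒ W
n=10: can move to 3, which is L ⇒ W
n=11: moves to 7(W), 4(W); every one is W ⇒ L
n=12: moves to 8(W), 5(W); every one is W ⇒ L
n=13: moves to 9(W), 6(W); every one is W ⇒ L
n=14: moves to 10(W), 7(W); every one is W ⇒ L
n=15: can move to 11, which is L ⇒ W
n=16: can move to 12, which is L ⇒ W
n=17: can move to 13, which is L ⇒ W
n=18: can move to 14, which is L ⇒ W
n=19: can move to 12, which is L ⇒ W
n=20: can move to 13, which is L ⇒ W
n=21: can move to 14, which is L ⇒ W
n=22: moves to 18(W), 15(W); every one is W ⇒ L
n=23: moves to 19(W), 16(W); every one is W ⇒ L
n=24: moves to 20(W), 17(W); every one is W ⇒ L
n=25: moves to 21(W), 18(W); every one is W ⇒ L
n=26: can move to 22, which is L ⇒ W
n=27: can move to 23, which is L ⇒ W
n=28: can move to 24, which is L ⇒ W
n=29: can move to 25, which is L ⇒ W
n=30: can move to 23, which is L ⇒ W
n=31: can move to 24, which is L ⇒ W
n=32: can move to 25, which is L ⇒ W
n=33: moves to 29(W), 26(W); every one is W ⇒ L
n=34: moves to 30(W), 27(W); every one is W ⇒ L
n=35: moves to 31(W), 28(W); every one is W ⇒ L
n=36: moves to 32(W), 29(W); every one is W ⇒ L
n=37: can move to 33, which is L ⇒ W
n=38: can move to 34, which is L ⇒ W
n=39: can move to 35, which is L ⇒ W
The losing starting values of n are exactly the entries labelled L in this table (16 of them).

0, 1, 2, 3, 11, 12, 13, 14, 22, 23, 24, 25, 33, 34, 35, 36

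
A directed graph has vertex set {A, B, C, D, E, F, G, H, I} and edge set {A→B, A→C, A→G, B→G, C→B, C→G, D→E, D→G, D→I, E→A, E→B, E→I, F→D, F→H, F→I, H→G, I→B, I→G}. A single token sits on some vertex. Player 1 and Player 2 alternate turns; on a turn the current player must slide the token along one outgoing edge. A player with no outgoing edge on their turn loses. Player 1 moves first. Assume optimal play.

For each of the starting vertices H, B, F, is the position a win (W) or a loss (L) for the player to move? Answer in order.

Label each position W (a win for the player to move) or L (a loss). A position with no legal move is L; any other position is W exactly when some move reaches an L, and L when every move reaches a W.
Every edge goes from a vertex to one that appears earlier in the order G, B, C, A, I, E, H, D, F, so processing vertices in that order labels each vertex after all of its successors.
G: no outgoing edge → L
B: reaches L-position G → W
C: reaches L-position G → W
A: reaches L-position G → W
I: reaches L-position G → W
E: only reaches I(W), A(W), B(W), all W → L
H: reaches L-position G → W
D: reaches L-position E → W
F: only reaches D(W), H(W), I(W), all W → L

H: W, B: W, F: L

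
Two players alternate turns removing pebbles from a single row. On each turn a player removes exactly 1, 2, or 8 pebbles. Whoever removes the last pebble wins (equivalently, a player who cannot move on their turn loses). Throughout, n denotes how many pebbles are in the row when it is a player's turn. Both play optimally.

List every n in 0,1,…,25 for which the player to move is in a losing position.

0, 3, 6, 9, 12, 15, 18, 21, 24

Compute win/loss labels from the base case upward. A position with no move is L. Any other position is W if it can reach an L in one move, else L.
n=0: no move → L
n=1: can move to 0, which is L ⇒ W
n=2: can move to 0, which is L ⇒ W
n=3: moves to 2(W), 1(W); every one is W ⇒ L
n=4: can move to 3, which is L ⇒ W
n=5: can move to 3, which is L ⇒ W
n=6: moves to 5(W), 4(W); every one is W ⇒ L
n=7: can move to 6, which is L ⇒ W
n=8: can move to 6, which is L ⇒ W
n=9: moves to 8(W), 7(W), 1(W); every one is W ⇒ L
n=10: can move to 9, which is L ⇒ W
n=11: can move to 9, which is L ⇒ W
n=12: moves to 11(W), 10(W), 4(W); every one is W ⇒ L
n=13: can move to 12, which is L ⇒ W
n=14: can move to 12, which is L ⇒ W
n=15: moves to 14(W), 13(W), 7(W); every one is W ⇒ L
n=16: can move to 15, which is L ⇒ W
n=17: can move to 15, which is L ⇒ W
n=18: moves to 17(W), 16(W), 10(W); every one is W ⇒ L
n=19: can move to 18, which is L ⇒ W
n=20: can move to 18, which is L ⇒ W
n=21: moves to 20(W), 19(W), 13(W); every one is W ⇒ L
n=22: can move to 21, which is L ⇒ W
n=23: can move to 21, which is L ⇒ W
n=24: moves to 23(W), 22(W), 16(W); every one is W ⇒ L
n=25: can move to 24, which is L ⇒ W
Reading off the rows marked L gives the requested list; there are 9 such values of n.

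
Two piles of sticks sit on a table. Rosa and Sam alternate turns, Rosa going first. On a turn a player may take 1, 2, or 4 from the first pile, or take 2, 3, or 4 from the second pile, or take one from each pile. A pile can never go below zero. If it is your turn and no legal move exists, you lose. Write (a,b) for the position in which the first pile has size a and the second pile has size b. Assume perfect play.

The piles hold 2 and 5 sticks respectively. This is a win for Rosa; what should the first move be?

Move to (2,2).

Build the W/L table. Terminal = L. A non-terminal position is W if it has a move to some L; otherwise it is L.
No move ever increases a pile, so every position that can arise here has a ≤ 2 and b ≤ 5; it is enough to label the cells with 0 ≤ a ≤ 2 and 0 ≤ b ≤ 5.
Every move lowers a or b (never raises either), so fill the grid row by row in increasing a, and left to right within a row: each cell's successors are then already labelled.
      b=0  b=1  b=2  b=3  b=4  b=5
a=0:    L    L    W    W    W    W
a=1:    W    W    W    L    L    W
a=2:    W    W    L    W    W    W
Cells with no legal move (terminal, hence L): (0,0), (0,1).
The remaining L cells, each justified by listing all of its moves:
(1,3): L (options (0,3)(W), (1,1)(W), (1,0)(W), (0,2)(W) are all W)
(1,4): L (options (0,4)(W), (1,2)(W), (1,1)(W), (1,0)(W), (0,3)(W) are all W)
(2,2): L (options (1,2)(W), (0,2)(W), (2,0)(W), (1,1)(W) are all W)
Every other cell has at least one move into one of the L cells above, so it is W.
From (2,5), the L positions reachable in one move are: (2,2), (1,4). Any move reaching one of these is winning.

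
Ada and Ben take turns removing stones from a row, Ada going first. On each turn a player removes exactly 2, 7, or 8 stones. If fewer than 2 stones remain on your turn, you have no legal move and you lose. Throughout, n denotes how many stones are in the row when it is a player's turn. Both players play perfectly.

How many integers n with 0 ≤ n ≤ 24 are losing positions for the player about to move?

10

Use the standard recursion: the mover loses at a terminal position; elsewhere, the mover wins exactly when some move hands the opponent an L position.
n=0: no move → L
n=1: no move → L
n=2: reaches L-position 0 → W
n=3: reaches L-position 1 → W
n=4: only reaches 2(W), which is W → L
n=5: only reaches 3(W), which is W → L
n=6: reaches L-position 4 → W
n=7: reaches L-position 5 → W
n=8: reaches L-position 1 → W
n=9: reaches L-position 1 → W
n=10: only reaches 8(W), 3(W), 2(W), all W → L
n=11: reaches L-position 4 → W
n=12: reaches L-position 10 → W
n=13: reaches L-position 5 → W
n=14: only reaches 12(W), 7(W), 6(W), all W → L
n=15: only reaches 13(W), 8(W), 7(W), all W → L
n=16: reaches L-position 14 → W
n=17: reaches L-position 15 → W
n=18: reaches L-position 10 → W
n=19: only reaches 17(W), 12(W), 11(W), all W → L
n=20: only reaches 18(W), 13(W), 12(W), all W → L
n=21: reaches L-position 19 → W
n=22: reaches L-position 20 → W
n=23: reaches L-position 15 → W
n=24: only reaches 22(W), 17(W), 16(W), all W → L
L entries with 0 ≤ n ≤ 24: n = 0, 1, 4, 5, 10, 14, 15, 19, 20, 24; that makes 10.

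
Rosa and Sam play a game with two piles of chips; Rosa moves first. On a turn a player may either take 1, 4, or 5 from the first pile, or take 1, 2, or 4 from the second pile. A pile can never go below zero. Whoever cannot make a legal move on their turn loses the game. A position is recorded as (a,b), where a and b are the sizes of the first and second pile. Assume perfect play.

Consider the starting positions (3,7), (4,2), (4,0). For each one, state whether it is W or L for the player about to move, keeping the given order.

Work bottom-up. With no move the player to move loses. Otherwise the position is W if at least one move leads to an L position for the opponent, and L if every move leads to a W.
No move ever increases a pile, so every position that can arise here has a ≤ 4 and b ≤ 7; it is enough to label the cells with 0 ≤ a ≤ 4 and 0 ≤ b ≤ 7.
Every move lowers a or b (never raises either), so fill the grid row by row in increasing a, and left to right within a row: each cell's successors are then already labelled.
      b=0  b=1  b=2  b=3  b=4  b=5  b=6  b=7
a=0:    L    W    W    L    W    W    L    W
a=1:    W    L    W    W    L    W    W    L
a=2:    L    W    W    L    W    W    L    W
a=3:    W    L    W    W    L    W    W    L
a=4:    W    W    L    W    W    L    W    W
Cells with no legal move (terminal, hence L): (0,0).
The remaining L cells, each justified by listing all of its moves:
(0,3): L (options (0,2)(W), (0,1)(W) are all W)
(0,6): L (options (0,5)(W), (0,4)(W), (0,2)(W) are all W)
(1,1): L (options (0,1)(W), (1,0)(W) are all W)
(1,4): L (options (0,4)(W), (1,3)(W), (1,2)(W), (1,0)(W) are all W)
(1,7): L (options (0,7)(W), (1,6)(W), (1,5)(W), (1,3)(W) are all W)
(2,0): L (sole option (1,0)(W) is W)
(2,3): L (options (1,3)(W), (2,2)(W), (2,1)(W) are all W)
(2,6): L (options (1,6)(W), (2,5)(W), (2,4)(W), (2,2)(W) are all W)
(3,1): L (options (2,1)(W), (3,0)(W) are all W)
(3,4): L (options (2,4)(W), (3,3)(W), (3,2)(W), (3,0)(W) are all W)
(3,7): L (options (2,7)(W), (3,6)(W), (3,5)(W), (3,3)(W) are all W)
(4,2): L (options (3,2)(W), (0,2)(W), (4,1)(W), (4,0)(W) are all W)
(4,5): L (options (3,5)(W), (0,5)(W), (4,4)(W), (4,3)(W), (4,1)(W) are all W)
Every other cell has at least one move into one of the L cells above, so it is W.
(3,7): one of the L cells justified above, so L
(4,2): one of the L cells justified above, so L
(4,0): the move to (0,0) reaches an L cell, so W

(3,7): L, (4,2): L, (4,0): W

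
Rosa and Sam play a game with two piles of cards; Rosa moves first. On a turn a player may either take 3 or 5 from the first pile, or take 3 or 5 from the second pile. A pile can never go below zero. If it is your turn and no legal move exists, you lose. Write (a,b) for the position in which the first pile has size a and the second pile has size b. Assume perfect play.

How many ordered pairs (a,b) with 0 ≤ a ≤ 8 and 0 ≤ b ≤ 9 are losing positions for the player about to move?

Positions with no move are L. A position that does have a move is losing for the player to move precisely when every available move leads to a winning position for the opponent. Fill in the labels:
Every move lowers a or b (never raises either), so fill the grid row by row in increasing a, and left to right within a row: each cell's successors are then already labelled.
      b=0  b=1  b=2  b=3  b=4  b=5  b=6  b=7  b=8  b=9
a=0:    L    L    L    W    W    W    W    W    L    L
a=1:    L    L    L    W    W    W    W    W    L    L
a=2:    L    L    L    W    W    W    W    W    L    L
a=3:    W    W    W    L    L    L    W    W    W    W
a=4:    W    W    W    L    L    L    W    W    W    W
a=5:    W    W    W    L    L    L    W    W    W    W
a=6:    W    W    W    W    W    W    L    L    W    W
a=7:    W    W    W    W    W    W    L    L    W    W
a=8:    L    L    L    W    W    W    W    W    L    L
Cells with no legal move (terminal, hence L): (0,0), (0,1), (0,2), (1,0), (1,1), (1,2), (2,0), (2,1), (2,2).
The remaining L cells, each justified by listing all of its moves:
(0,8): →(0,5)(W), (0,3)(W) — all W, so L
(0,9): →(0,6)(W), (0,4)(W) — all W, so L
(1,8): →(1,5)(W), (1,3)(W) — all W, so L
(1,9): →(1,6)(W), (1,4)(W) — all W, so L
(2,8): →(2,5)(W), (2,3)(W) — all W, so L
(2,9): →(2,6)(W), (2,4)(W) — all W, so L
(3,3): →(0,3)(W), (3,0)(W) — all W, so L
(3,4): →(0,4)(W), (3,1)(W) — all W, so L
(3,5): →(0,5)(W), (3,2)(W), (3,0)(W) — all W, so L
(4,3): →(1,3)(W), (4,0)(W) — all W, so L
(4,4): →(1,4)(W), (4,1)(W) — all W, so L
(4,5): →(1,5)(W), (4,2)(W), (4,0)(W) — all W, so L
(5,3): →(2,3)(W), (0,3)(W), (5,0)(W) — all W, so L
(5,4): →(2,4)(W), (0,4)(W), (5,1)(W) — all W, so L
(5,5): →(2,5)(W), (0,5)(W), (5,2)(W), (5,0)(W) — all W, so L
(6,6): →(3,6)(W), (1,6)(W), (6,3)(W), (6,1)(W) — all W, so L
(6,7): →(3,7)(W), (1,7)(W), (6,4)(W), (6,2)(W) — all W, so L
(7,6): →(4,6)(W), (2,6)(W), (7,3)(W), (7,1)(W) — all W, so L
(7,7): →(4,7)(W), (2,7)(W), (7,4)(W), (7,2)(W) — all W, so L
(8,0): →(5,0)(W), (3,0)(W) — all W, so L
(8,1): →(5,1)(W), (3,1)(W) — all W, so L
(8,2): →(5,2)(W), (3,2)(W) — all W, so L
(8,8): →(5,8)(W), (3,8)(W), (8,5)(W), (8,3)(W) — all W, so L
(8,9): →(5,9)(W), (3,9)(W), (8,6)(W), (8,4)(W) — all W, so L
Every other cell has at least one move into one of the L cells above, so it is W.
L cells per row: a=0: 5, a=1: 5, a=2: 5, a=3: 3, a=4: 3, a=5: 3, a=6: 2, a=7: 2, a=8: 5; total 33.

33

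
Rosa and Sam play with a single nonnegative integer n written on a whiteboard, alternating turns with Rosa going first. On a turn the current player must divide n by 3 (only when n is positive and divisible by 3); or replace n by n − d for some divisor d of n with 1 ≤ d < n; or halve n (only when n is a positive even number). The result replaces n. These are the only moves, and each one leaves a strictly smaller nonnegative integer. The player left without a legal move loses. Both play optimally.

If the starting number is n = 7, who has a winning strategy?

Sam wins.

Build the W/L table. Terminal = L. A non-terminal position is W if it has a move to some L; otherwise it is L.
n=0: no move → L
n=1: no move → L
n=2: W (go to 1, an L position)
n=3: W (go to 1, an L position)
n=4: L (options 2(W), 3(W) are all W)
n=5: W (go to 4, an L position)
n=6: W (go to 4, an L position)
n=7: L (sole option 6(W) is W)
The starting position 7 is L: whatever Rosa does, the opponent receives a W position.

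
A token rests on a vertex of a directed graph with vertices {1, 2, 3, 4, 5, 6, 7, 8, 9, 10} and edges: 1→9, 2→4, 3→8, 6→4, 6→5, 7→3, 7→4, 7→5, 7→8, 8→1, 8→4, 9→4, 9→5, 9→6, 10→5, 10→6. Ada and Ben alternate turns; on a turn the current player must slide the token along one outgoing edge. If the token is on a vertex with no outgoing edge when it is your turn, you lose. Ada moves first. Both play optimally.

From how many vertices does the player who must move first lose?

Label each position W (a win for the player to move) or L (a loss). A position with no legal move is L; any other position is W exactly when some move reaches an L, and L when every move reaches a W.
Every edge goes from a vertex to one that appears earlier in the order 4, 5, 6, 9, 1, 8, 3, 7, 2, 10, so processing vertices in that order labels each vertex after all of its successors.
4: no outgoing edge → L
5: no outgoing edge → L
6: reaches L-position 5 → W
9: reaches L-position 5 → W
1: only reaches 9(W), which is W → L
8: reaches L-position 1 → W
3: only reaches 8(W), which is W → L
7: reaches L-position 3 → W
2: reaches L-position 4 → W
10: reaches L-position 5 → W
The L vertices are 1, 3, 4, 5; that is 4 in all.

4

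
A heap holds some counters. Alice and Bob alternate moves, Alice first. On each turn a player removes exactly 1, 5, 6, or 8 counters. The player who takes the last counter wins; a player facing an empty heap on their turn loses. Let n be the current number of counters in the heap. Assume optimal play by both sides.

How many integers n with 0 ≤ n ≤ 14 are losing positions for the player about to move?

5

Classify positions by backward induction: terminal positions (no move available) are L. From any other position, the mover wins iff some move reaches an L.
n=0: no move → L
n=1: reaches L-position 0 → W
n=2: only reaches 1(W), which is W → L
n=3: reaches L-position 2 → W
n=4: only reaches 3(W), which is W → L
n=5: reaches L-position 4 → W
n=6: reaches L-position 0 → W
n=7: reaches L-position 2 → W
n=8: reaches L-position 2 → W
n=9: reaches L-position 4 → W
n=10: reaches L-position 4 → W
n=11: only reaches 10(W), 6(W), 5(W), 3(W), all W → L
n=12: reaches L-position 11 → W
n=13: only reaches 12(W), 8(W), 7(W), 5(W), all W → L
n=14: reaches L-position 13 → W
L entries with 0 ≤ n ≤ 14: n = 0, 2, 4, 11, 13; that makes 5.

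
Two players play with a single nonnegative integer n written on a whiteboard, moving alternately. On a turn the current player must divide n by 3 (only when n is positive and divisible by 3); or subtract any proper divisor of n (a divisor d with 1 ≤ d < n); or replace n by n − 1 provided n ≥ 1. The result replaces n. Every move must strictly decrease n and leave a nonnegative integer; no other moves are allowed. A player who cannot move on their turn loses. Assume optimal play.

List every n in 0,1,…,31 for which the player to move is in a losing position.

0, 2, 5, 7, 9, 11, 13, 16, 19, 23, 25, 28, 31

Build the W/L table. Terminal = L. A non-terminal position is W if it has a move to some L; otherwise it is L.
n=0: no move → L
n=1: can move to 0, which is L ⇒ W
n=2: the only move is to 1(W), a W ⇒ L
n=3: can move to 2, which is L ⇒ W
n=4: can move to 2, which is L ⇒ W
n=5: the only move is to 4(W), a W ⇒ L
n=6: can move to 2, which is L ⇒ W
n=7: the only move is to 6(W), a W ⇒ L
n=8: can move to 7, which is L ⇒ W
n=9: moves to 3(W), 6(W), 8(W); every one is W ⇒ L
n=10: can move to 5, which is L ⇒ W
n=11: the only move is to 10(W), a W ⇒ L
n=12: can move to 9, which is L ⇒ W
n=13: the only move is to 12(W), a W ⇒ L
n=14: can move to 7, which is L ⇒ W
n=15: can move to 5, which is L ⇒ W
n=16: moves to 8(W), 12(W), 14(W), 15(W); every one is W ⇒ L
n=17: can move to 16, which is L ⇒ W
n=18: can move to 9, which is L ⇒ W
n=19: the only move is to 18(W), a W ⇒ L
n=20: can move to 16, which is L ⇒ W
n=21: can move to 7, which is L ⇒ W
n=22: can move to 11, which is L ⇒ W
n=23: the only move is to 22(W), a W ⇒ L
n=24: can move to 16, which is L ⇒ W
n=25: moves to 20(W), 24(W); every one is W ⇒ L
n=26: can move to 13, which is L ⇒ W
n=27: can move to 9, which is L ⇒ W
n=28: moves to 14(W), 21(W), 24(W), 26(W), 27(W); every one is W ⇒ L
n=29: can move to 28, which is L ⇒ W
n=30: can move to 25, which is L ⇒ W
n=31: the only move is to 30(W), a W ⇒ L
The losing starting values of n are exactly the entries labelled L in this table (13 of them).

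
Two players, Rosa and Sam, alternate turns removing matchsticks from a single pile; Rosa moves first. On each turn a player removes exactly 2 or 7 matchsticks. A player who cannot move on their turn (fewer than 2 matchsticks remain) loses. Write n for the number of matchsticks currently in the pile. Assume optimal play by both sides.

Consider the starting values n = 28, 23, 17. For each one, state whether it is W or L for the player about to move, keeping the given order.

Compute win/loss labels from the base case upward. A position with no move is L. Any other position is W if it can reach an L in one move, else L.
n=0: no move → L
n=1: no move → L
n=2: can move to 0, which is L ⇒ W
n=3: can move to 1, which is L ⇒ W
n=4: the only move is to 2(W), a W ⇒ L
n=5: the only move is to 3(W), a W ⇒ L
n=6: can move to 4, which is L ⇒ W
n=7: can move to 5, which is L ⇒ W
n=8: can move to 1, which is L ⇒ W
n=9: moves to 7(W), 2(W); every one is W ⇒ L
n=10: moves to 8(W), 3(W); every one is W ⇒ L
n=11: can move to 9, which is L ⇒ W
n=12: can move to 10, which is L ⇒ W
n=13: moves to 11(W), 6(W); every one is W ⇒ L
n=14: moves to 12(W), 7(W); every one is W ⇒ L
n=15: can move to 13, which is L ⇒ W
n=16: can move to 14, which is L ⇒ W
n=17: can move to 10, which is L ⇒ W
n=18: moves to 16(W), 11(W); every one is W ⇒ L
n=19: moves to 17(W), 12(W); every one is W ⇒ L
n=20: can move to 18, which is L ⇒ W
n=21: can move to 19, which is L ⇒ W
n=22: moves to 20(W), 15(W); every one is W ⇒ L
n=23: moves to 21(W), 16(W); every one is W ⇒ L
n=24: can move to 22, which is L ⇒ W
n=25: can move to 23, which is L ⇒ W
n=26: can move to 19, which is L ⇒ W
n=27: moves to 25(W), 20(W); every one is W ⇒ L
n=28: moves to 26(W), 21(W); every one is W ⇒ L

28: L, 23: L, 17: W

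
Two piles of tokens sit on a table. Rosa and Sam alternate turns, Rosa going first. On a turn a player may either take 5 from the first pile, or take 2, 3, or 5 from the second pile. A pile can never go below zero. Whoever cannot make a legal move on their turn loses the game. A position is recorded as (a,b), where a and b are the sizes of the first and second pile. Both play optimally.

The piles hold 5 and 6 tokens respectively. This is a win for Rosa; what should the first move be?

Move to (5,3).

Work bottom-up. With no move the player to move loses. Otherwise the position is W if at least one move leads to an L position for the opponent, and L if every move leads to a W.
No move ever increases a pile, so every position that can arise here has a ≤ 5 and b ≤ 6; it is enough to label the cells with 0 ≤ a ≤ 5 and 0 ≤ b ≤ 6.
Every move lowers a or b (never raises either), so fill the grid row by row in increasing a, and left to right within a row: each cell's successors are then already labelled.
      b=0  b=1  b=2  b=3  b=4  b=5  b=6
a=0:    L    L    W    W    W    W    W
a=1:    L    L    W    W    W    W    W
a=2:    L    L    W    W    W    W    W
a=3:    L    L    W    W    W    W    W
a=4:    L    L    W    W    W    W    W
a=5:    W    W    L    L    W    W    W
Cells with no legal move (terminal, hence L): (0,0), (0,1), (1,0), (1,1), (2,0), (2,1), (3,0), (3,1), (4,0), (4,1).
The remaining L cells, each justified by listing all of its moves:
(5,2): only reaches (0,2)(W), (5,0)(W), all W → L
(5,3): only reaches (0,3)(W), (5,1)(W), (5,0)(W), all W → L
Every other cell has at least one move into one of the L cells above, so it is W.
From (5,6), the L positions reachable in one move are: (5,3).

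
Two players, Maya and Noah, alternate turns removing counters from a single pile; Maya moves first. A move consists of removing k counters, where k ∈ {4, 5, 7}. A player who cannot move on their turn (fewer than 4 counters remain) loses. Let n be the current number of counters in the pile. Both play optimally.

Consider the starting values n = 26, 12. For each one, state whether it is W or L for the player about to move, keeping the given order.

Positions with no move are L. A position that does have a move is losing for the player to move precisely when every available move leads to a winning position for the opponent. Fill in the labels:
n=0: no move → L
n=1: no move → L
n=2: no move → L
n=3: no move → L
n=4: can move to 0, which is L ⇒ W
n=5: can move to 1, which is L ⇒ W
n=6: can move to 2, which is L ⇒ W
n=7: can move to 3, which is L ⇒ W
n=8: can move to 3, which is L ⇒ W
n=9: can move to 2, which is L ⇒ W
n=10: can move to 3, which is L ⇒ W
n=11: moves to 7(W), 6(W), 4(W); every one is W ⇒ L
n=12: moves to 8(W), 7(W), 5(W); every one is W ⇒ L
n=13: moves to 9(W), 8(W), 6(W); every one is W ⇒ L
n=14: moves to 10(W), 9(W), 7(W); every one is W ⇒ L
n=15: can move to 11, which is L ⇒ W
n=16: can move to 12, which is L ⇒ W
n=17: can move to 13, which is L ⇒ W
n=18: can move to 14, which is L ⇒ W
n=19: can move to 14, which is L ⇒ W
n=20: can move to 13, which is L ⇒ W
n=21: can move to 14, which is L ⇒ W
n=22: moves to 18(W), 17(W), 15(W); every one is W ⇒ L
n=23: moves to 19(W), 18(W), 16(W); every one is W ⇒ L
n=24: moves to 20(W), 19(W), 17(W); every one is W ⇒ L
n=25: moves to 21(W), 20(W), 18(W); every one is W ⇒ L
n=26: can move to 22, which is L ⇒ W

26: W, 12: L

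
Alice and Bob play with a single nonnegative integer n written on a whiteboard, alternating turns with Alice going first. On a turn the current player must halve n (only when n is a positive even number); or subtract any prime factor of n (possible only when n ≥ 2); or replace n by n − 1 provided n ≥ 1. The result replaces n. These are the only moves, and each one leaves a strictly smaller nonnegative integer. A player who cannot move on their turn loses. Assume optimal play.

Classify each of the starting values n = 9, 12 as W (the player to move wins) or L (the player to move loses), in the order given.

9: L, 12: W

Build the W/L table. Terminal = L. A non-terminal position is W if it has a move to some L; otherwise it is L.
n=0: no move → L
n=1: W (go to 0, an L position)
n=2: W (go to 0, an L position)
n=3: W (go to 0, an L position)
n=4: L (options 2(W), 3(W) are all W)
n=5: W (go to 0, an L position)
n=6: W (go to 4, an L position)
n=7: W (go to 0, an L position)
n=8: W (go to 4, an L position)
n=9: L (options 6(W), 8(W) are all W)
n=10: W (go to 9, an L position)
n=11: W (go to 0, an L position)
n=12: W (go to 9, an L position)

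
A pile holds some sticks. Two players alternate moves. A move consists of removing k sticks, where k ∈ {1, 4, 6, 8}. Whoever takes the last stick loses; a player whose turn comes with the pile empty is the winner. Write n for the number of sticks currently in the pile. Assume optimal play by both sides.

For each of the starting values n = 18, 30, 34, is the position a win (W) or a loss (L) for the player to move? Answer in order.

Positions with no move are W. A position that does have a move is losing for the player to move precisely when every available move leads to a winning position for the opponent. Fill in the labels:
n=0: no move; the opponent has just taken the last stick and therefore loses → W
n=1: only reaches 0(W), which is W → L
n=2: reaches L-position 1 → W
n=3: only reaches 2(W), which is W → L
n=4: reaches L-position 3 → W
n=5: reaches L-position 1 → W
n=6: only reaches 5(W), 2(W), 0(W), all W → L
n=7: reaches L-position 6 → W
n=8: only reaches 7(W), 4(W), 2(W), 0(W), all W → L
n=9: reaches L-position 8 → W
n=10: reaches L-position 6 → W
n=11: reaches L-position 3 → W
n=12: reaches L-position 8 → W
n=13: only reaches 12(W), 9(W), 7(W), 5(W), all W → L
n=14: reaches L-position 13 → W
n=15: only reaches 14(W), 11(W), 9(W), 7(W), all W → L
n=16: reaches L-position 15 → W
n=17: reaches L-position 13 → W
n=18: only reaches 17(W), 14(W), 12(W), 10(W), all W → L
n=19: reaches L-position 18 → W
n=20: only reaches 19(W), 16(W), 14(W), 12(W), all W → L
n=21: reaches L-position 20 → W
n=22: reaches L-position 18 → W
n=23: reaches L-position 15 → W
n=24: reaches L-position 20 → W
n=25: only reaches 24(W), 21(W), 19(W), 17(W), all W → L
n=26: reaches L-position 25 → W
n=27: only reaches 26(W), 23(W), 21(W), 19(W), all W → L
n=28: reaches L-position 27 → W
n=29: reaches L-position 25 → W
n=30: only reaches 29(W), 26(W), 24(W), 22(W), all W → L
n=31: reaches L-position 30 → W
n=32: only reaches 31(W), 28(W), 26(W), 24(W), all W → L
n=33: reaches L-position 32 → W
n=34: reaches L-position 30 → W

18: L, 30: L, 34: W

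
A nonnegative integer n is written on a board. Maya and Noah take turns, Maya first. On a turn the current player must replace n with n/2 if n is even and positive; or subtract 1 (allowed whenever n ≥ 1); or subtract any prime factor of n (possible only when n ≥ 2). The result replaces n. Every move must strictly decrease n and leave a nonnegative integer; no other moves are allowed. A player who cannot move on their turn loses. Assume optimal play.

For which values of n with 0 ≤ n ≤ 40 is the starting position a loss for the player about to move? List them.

Label each position W (a win for the player to move) or L (a loss). A position with no legal move is L; any other position is W exactly when some move reaches an L, and L when every move reaches a W.
n=0: no move → L
n=1: W (go to 0, an L position)
n=2: W (go to 0, an L position)
n=3: W (go to 0, an L position)
n=4: L (options 2(W), 3(W) are all W)
n=5: W (go to 0, an L position)
n=6: W (go to 4, an L position)
n=7: W (go to 0, an L position)
n=8: W (go to 4, an L position)
n=9: L (options 6(W), 8(W) are all W)
n=10: W (go to 9, an L position)
n=11: W (go to 0, an L position)
n=12: W (go to 9, an L position)
n=13: W (go to 0, an L position)
n=14: L (options 7(W), 12(W), 13(W) are all W)
n=15: W (go to 14, an L position)
n=16: W (go to 14, an L position)
n=17: W (go to 0, an L position)
n=18: W (go to 9, an L position)
n=19: W (go to 0, an L position)
n=20: L (options 10(W), 15(W), 18(W), 19(W) are all W)
n=21: W (go to 14, an L position)
n=22: W (go to 20, an L position)
n=23: W (go to 0, an L position)
n=24: L (options 12(W), 21(W), 22(W), 23(W) are all W)
n=25: W (go to 20, an L position)
n=26: W (go to 24, an L position)
n=27: W (go to 24, an L position)
n=28: W (go to 14, an L position)
n=29: W (go to 0, an L position)
n=30: L (options 15(W), 25(W), 27(W), 28(W), 29(W) are all W)
n=31: W (go to 0, an L position)
n=32: W (go to 30, an L position)
n=33: W (go to 30, an L position)
n=34: L (options 17(W), 32(W), 33(W) are all W)
n=35: W (go to 30, an L position)
n=36: W (go to 34, an L position)
n=37: W (go to 0, an L position)
n=38: L (options 19(W), 36(W), 37(W) are all W)
n=39: W (go to 38, an L position)
n=40: W (go to 20, an L position)
Reading off the rows marked L gives the requested list; there are 9 such values of n.

0, 4, 9, 14, 20, 24, 30, 34, 38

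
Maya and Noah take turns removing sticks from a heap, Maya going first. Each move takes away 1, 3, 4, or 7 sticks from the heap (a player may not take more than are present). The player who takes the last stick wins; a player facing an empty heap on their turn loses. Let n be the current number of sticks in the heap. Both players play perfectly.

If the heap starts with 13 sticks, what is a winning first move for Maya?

Remove 3, leaving 10.

Positions with no move are L. A position that does have a move is losing for the player to move precisely when every available move leads to a winning position for the opponent. Fill in the labels:
n=0: no move → L
n=1: W (go to 0, an L position)
n=2: L (sole option 1(W) is W)
n=3: W (go to 2, an L position)
n=4: W (go to 0, an L position)
n=5: W (go to 2, an L position)
n=6: W (go to 2, an L position)
n=7: W (go to 0, an L position)
n=8: L (options 7(W), 5(W), 4(W), 1(W) are all W)
n=9: W (go to 8, an L position)
n=10: L (options 9(W), 7(W), 6(W), 3(W) are all W)
n=11: W (go to 10, an L position)
n=12: W (go to 8, an L position)
n=13: W (go to 10, an L position)
From 13, the L positions reachable in one move are: 10.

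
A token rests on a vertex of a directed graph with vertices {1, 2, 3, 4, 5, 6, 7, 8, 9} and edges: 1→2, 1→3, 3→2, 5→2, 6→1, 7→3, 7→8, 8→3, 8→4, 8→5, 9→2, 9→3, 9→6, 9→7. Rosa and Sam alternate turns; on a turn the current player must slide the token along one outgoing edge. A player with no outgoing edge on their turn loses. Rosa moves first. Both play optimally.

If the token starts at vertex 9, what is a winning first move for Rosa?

Move to 7.

Build the W/L table. Terminal = L. A non-terminal position is W if it has a move to some L; otherwise it is L.
Every edge goes from a vertex to one that appears earlier in the order 2, 4, 5, 3, 1, 6, 8, 7, 9, so processing vertices in that order labels each vertex after all of its successors.
2: no outgoing edge → L
4: no outgoing edge → L
5: W (go to 2, an L position)
3: W (go to 2, an L position)
1: W (go to 2, an L position)
6: L (sole option 1(W) is W)
8: W (go to 4, an L position)
7: L (options 8(W), 3(W) are all W)
9: W (go to 7, an L position)
From 9, the L positions reachable in one move are: 7, 6, 2. Any move reaching one of these is winning.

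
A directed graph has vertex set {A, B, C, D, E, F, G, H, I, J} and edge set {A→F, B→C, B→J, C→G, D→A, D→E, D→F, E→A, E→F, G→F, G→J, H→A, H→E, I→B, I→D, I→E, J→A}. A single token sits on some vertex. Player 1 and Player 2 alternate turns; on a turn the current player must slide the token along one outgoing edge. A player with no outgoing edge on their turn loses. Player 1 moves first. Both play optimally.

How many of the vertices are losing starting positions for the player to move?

5

Classify positions by backward induction: terminal positions (no move available) are L. From any other position, the mover wins iff some move reaches an L.
Every edge goes from a vertex to one that appears earlier in the order F, A, J, E, D, G, H, C, B, I, so processing vertices in that order labels each vertex after all of its successors.
F: no outgoing edge → L
A: can move to F, which is L ⇒ W
J: the only move is to A(W), a W ⇒ L
E: can move to F, which is L ⇒ W
D: can move to F, which is L ⇒ W
G: can move to J, which is L ⇒ W
H: moves to E(W), A(W); every one is W ⇒ L
C: the only move is to G(W), a W ⇒ L
B: can move to C, which is L ⇒ W
I: moves to B(W), D(W), E(W); every one is W ⇒ L
The L vertices are C, F, H, I, J; that is 5 in all.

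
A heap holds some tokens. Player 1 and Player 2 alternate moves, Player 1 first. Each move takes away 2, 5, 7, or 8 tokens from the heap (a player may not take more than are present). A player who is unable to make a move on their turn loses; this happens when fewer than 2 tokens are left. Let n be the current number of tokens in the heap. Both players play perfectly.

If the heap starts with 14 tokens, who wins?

Player 2 wins.

Compute win/loss labels from the base case upward. A position with no move is L. Any other position is W if it can reach an L in one move, else L.
n=0: no move → L
n=1: no move → L
n=2: can move to 0, which is L ⇒ W
n=3: can move to 1, which is L ⇒ W
n=4: the only move is to 2(W), a W ⇒ L
n=5: can move to 0, which is L ⇒ W
n=6: can move to 4, which is L ⇒ W
n=7: can move to 0, which is L ⇒ W
n=8: can move to 1, which is L ⇒ W
n=9: can move to 4, which is L ⇒ W
n=10: moves to 8(W), 5(W), 3(W), 2(W); every one is W ⇒ L
n=11: can move to 4, which is L ⇒ W
n=12: can move to 10, which is L ⇒ W
n=13: moves to 11(W), 8(W), 6(W), 5(W); every one is W ⇒ L
n=14: moves to 12(W), 9(W), 7(W), 6(W); every one is W ⇒ L
Every move from 14 reaches a W position, so the mover loses.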